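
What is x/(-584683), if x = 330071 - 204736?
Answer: -125335/584683 ≈ -0.21436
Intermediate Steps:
x = 125335
x/(-584683) = 125335/(-584683) = 125335*(-1/584683) = -125335/584683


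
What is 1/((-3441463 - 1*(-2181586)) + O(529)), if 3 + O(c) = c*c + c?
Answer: -1/979510 ≈ -1.0209e-6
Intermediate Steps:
O(c) = -3 + c + c² (O(c) = -3 + (c*c + c) = -3 + (c² + c) = -3 + (c + c²) = -3 + c + c²)
1/((-3441463 - 1*(-2181586)) + O(529)) = 1/((-3441463 - 1*(-2181586)) + (-3 + 529 + 529²)) = 1/((-3441463 + 2181586) + (-3 + 529 + 279841)) = 1/(-1259877 + 280367) = 1/(-979510) = -1/979510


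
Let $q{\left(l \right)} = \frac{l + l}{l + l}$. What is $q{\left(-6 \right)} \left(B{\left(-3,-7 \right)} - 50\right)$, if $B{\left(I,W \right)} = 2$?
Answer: $-48$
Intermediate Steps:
$q{\left(l \right)} = 1$ ($q{\left(l \right)} = \frac{2 l}{2 l} = 2 l \frac{1}{2 l} = 1$)
$q{\left(-6 \right)} \left(B{\left(-3,-7 \right)} - 50\right) = 1 \left(2 - 50\right) = 1 \left(-48\right) = -48$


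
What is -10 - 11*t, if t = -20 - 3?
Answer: 243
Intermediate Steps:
t = -23
-10 - 11*t = -10 - 11*(-23) = -10 + 253 = 243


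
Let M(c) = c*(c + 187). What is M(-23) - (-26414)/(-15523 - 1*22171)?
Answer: -1512853/401 ≈ -3772.7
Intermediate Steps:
M(c) = c*(187 + c)
M(-23) - (-26414)/(-15523 - 1*22171) = -23*(187 - 23) - (-26414)/(-15523 - 1*22171) = -23*164 - (-26414)/(-15523 - 22171) = -3772 - (-26414)/(-37694) = -3772 - (-26414)*(-1)/37694 = -3772 - 1*281/401 = -3772 - 281/401 = -1512853/401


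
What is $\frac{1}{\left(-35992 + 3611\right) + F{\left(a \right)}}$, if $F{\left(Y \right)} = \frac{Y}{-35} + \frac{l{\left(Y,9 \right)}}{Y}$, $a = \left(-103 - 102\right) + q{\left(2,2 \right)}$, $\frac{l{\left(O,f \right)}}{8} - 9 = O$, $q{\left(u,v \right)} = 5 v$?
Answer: $- \frac{455}{14727348} \approx -3.0895 \cdot 10^{-5}$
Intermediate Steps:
$l{\left(O,f \right)} = 72 + 8 O$
$a = -195$ ($a = \left(-103 - 102\right) + 5 \cdot 2 = -205 + 10 = -195$)
$F{\left(Y \right)} = - \frac{Y}{35} + \frac{72 + 8 Y}{Y}$ ($F{\left(Y \right)} = \frac{Y}{-35} + \frac{72 + 8 Y}{Y} = Y \left(- \frac{1}{35}\right) + \frac{72 + 8 Y}{Y} = - \frac{Y}{35} + \frac{72 + 8 Y}{Y}$)
$\frac{1}{\left(-35992 + 3611\right) + F{\left(a \right)}} = \frac{1}{\left(-35992 + 3611\right) + \left(8 + \frac{72}{-195} - - \frac{39}{7}\right)} = \frac{1}{-32381 + \left(8 + 72 \left(- \frac{1}{195}\right) + \frac{39}{7}\right)} = \frac{1}{-32381 + \left(8 - \frac{24}{65} + \frac{39}{7}\right)} = \frac{1}{-32381 + \frac{6007}{455}} = \frac{1}{- \frac{14727348}{455}} = - \frac{455}{14727348}$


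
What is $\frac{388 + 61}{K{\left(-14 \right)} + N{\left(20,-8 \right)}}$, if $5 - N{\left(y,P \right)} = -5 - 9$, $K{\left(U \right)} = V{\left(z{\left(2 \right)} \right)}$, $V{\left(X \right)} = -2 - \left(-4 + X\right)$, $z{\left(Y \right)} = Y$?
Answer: $\frac{449}{19} \approx 23.632$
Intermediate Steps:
$V{\left(X \right)} = 2 - X$ ($V{\left(X \right)} = -2 - \left(-4 + X\right) = 2 - X$)
$K{\left(U \right)} = 0$ ($K{\left(U \right)} = 2 - 2 = 0$)
$N{\left(y,P \right)} = 19$ ($N{\left(y,P \right)} = 5 - \left(-5 - 9\right) = 5 - -14 = 5 + 14 = 19$)
$\frac{388 + 61}{K{\left(-14 \right)} + N{\left(20,-8 \right)}} = \frac{388 + 61}{0 + 19} = \frac{449}{19}$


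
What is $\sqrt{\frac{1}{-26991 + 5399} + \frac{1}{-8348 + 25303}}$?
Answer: $\frac{\sqrt{424392568330}}{183046180} \approx 0.003559$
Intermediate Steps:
$\sqrt{\frac{1}{-26991 + 5399} + \frac{1}{-8348 + 25303}} = \sqrt{\frac{1}{-21592} + \frac{1}{16955}} = \sqrt{- \frac{1}{21592} + \frac{1}{16955}} = \sqrt{\frac{4637}{366092360}} = \frac{\sqrt{424392568330}}{183046180}$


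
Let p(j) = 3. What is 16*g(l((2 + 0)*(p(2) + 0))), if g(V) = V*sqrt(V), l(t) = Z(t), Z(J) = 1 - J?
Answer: -80*I*sqrt(5) ≈ -178.89*I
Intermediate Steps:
l(t) = 1 - t
g(V) = V**(3/2)
16*g(l((2 + 0)*(p(2) + 0))) = 16*(1 - (2 + 0)*(3 + 0))**(3/2) = 16*(1 - 2*3)**(3/2) = 16*(1 - 1*6)**(3/2) = 16*(1 - 6)**(3/2) = 16*(-5)**(3/2) = 16*(-5*I*sqrt(5)) = -80*I*sqrt(5)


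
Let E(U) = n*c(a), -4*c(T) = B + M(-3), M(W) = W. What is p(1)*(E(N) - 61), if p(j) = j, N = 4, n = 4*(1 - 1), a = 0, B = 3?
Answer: -61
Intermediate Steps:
c(T) = 0 (c(T) = -(3 - 3)/4 = -¼*0 = 0)
n = 0 (n = 4*0 = 0)
E(U) = 0 (E(U) = 0*0 = 0)
p(1)*(E(N) - 61) = 1*(0 - 61) = 1*(-61) = -61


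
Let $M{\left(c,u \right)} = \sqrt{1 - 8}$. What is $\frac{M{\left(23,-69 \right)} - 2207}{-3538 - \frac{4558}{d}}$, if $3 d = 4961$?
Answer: $\frac{10948927}{17565692} - \frac{4961 i \sqrt{7}}{17565692} \approx 0.62331 - 0.00074723 i$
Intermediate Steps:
$d = \frac{4961}{3}$ ($d = \frac{1}{3} \cdot 4961 = \frac{4961}{3} \approx 1653.7$)
$M{\left(c,u \right)} = i \sqrt{7}$ ($M{\left(c,u \right)} = \sqrt{-7} = i \sqrt{7}$)
$\frac{M{\left(23,-69 \right)} - 2207}{-3538 - \frac{4558}{d}} = \frac{i \sqrt{7} - 2207}{-3538 - \frac{4558}{\frac{4961}{3}}} = \frac{-2207 + i \sqrt{7}}{-3538 - \frac{13674}{4961}} = \frac{-2207 + i \sqrt{7}}{- \frac{17565692}{4961}} = \left(-2207 + i \sqrt{7}\right) \left(- \frac{4961}{17565692}\right) = \frac{10948927}{17565692} - \frac{4961 i \sqrt{7}}{17565692}$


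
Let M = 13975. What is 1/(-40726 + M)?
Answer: -1/26751 ≈ -3.7382e-5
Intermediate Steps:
1/(-40726 + M) = 1/(-40726 + 13975) = 1/(-26751) = -1/26751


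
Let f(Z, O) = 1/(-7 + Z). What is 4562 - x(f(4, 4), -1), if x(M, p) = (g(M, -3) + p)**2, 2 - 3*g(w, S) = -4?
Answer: 4561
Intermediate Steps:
g(w, S) = 2 (g(w, S) = 2/3 - 1/3*(-4) = 2/3 + 4/3 = 2)
x(M, p) = (2 + p)**2
4562 - x(f(4, 4), -1) = 4562 - (2 - 1)**2 = 4562 - 1*1**2 = 4562 - 1*1 = 4562 - 1 = 4561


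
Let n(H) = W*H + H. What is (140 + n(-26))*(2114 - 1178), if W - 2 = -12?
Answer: 350064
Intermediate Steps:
W = -10 (W = 2 - 12 = -10)
n(H) = -9*H (n(H) = -10*H + H = -9*H)
(140 + n(-26))*(2114 - 1178) = (140 - 9*(-26))*(2114 - 1178) = (140 + 234)*936 = 374*936 = 350064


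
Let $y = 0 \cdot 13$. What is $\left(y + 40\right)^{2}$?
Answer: $1600$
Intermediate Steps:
$y = 0$
$\left(y + 40\right)^{2} = \left(0 + 40\right)^{2} = 40^{2} = 1600$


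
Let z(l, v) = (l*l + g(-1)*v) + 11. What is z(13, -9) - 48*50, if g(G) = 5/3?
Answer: -2235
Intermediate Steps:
g(G) = 5/3 (g(G) = 5*(⅓) = 5/3)
z(l, v) = 11 + l² + 5*v/3 (z(l, v) = (l*l + 5*v/3) + 11 = (l² + 5*v/3) + 11 = 11 + l² + 5*v/3)
z(13, -9) - 48*50 = (11 + 13² + (5/3)*(-9)) - 48*50 = (11 + 169 - 15) - 2400 = 165 - 2400 = -2235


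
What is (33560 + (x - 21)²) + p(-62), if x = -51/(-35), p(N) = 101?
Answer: 41702581/1225 ≈ 34043.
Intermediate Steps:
x = 51/35 (x = -51*(-1/35) = 51/35 ≈ 1.4571)
(33560 + (x - 21)²) + p(-62) = (33560 + (51/35 - 21)²) + 101 = (33560 + (-684/35)²) + 101 = (33560 + 467856/1225) + 101 = 41578856/1225 + 101 = 41702581/1225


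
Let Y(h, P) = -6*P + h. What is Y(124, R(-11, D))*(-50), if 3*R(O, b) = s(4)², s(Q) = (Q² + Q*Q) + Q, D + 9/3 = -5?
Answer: 123400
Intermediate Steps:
D = -8 (D = -3 - 5 = -8)
s(Q) = Q + 2*Q² (s(Q) = (Q² + Q²) + Q = 2*Q² + Q = Q + 2*Q²)
R(O, b) = 432 (R(O, b) = (4*(1 + 2*4))²/3 = (4*(1 + 8))²/3 = (4*9)²/3 = (⅓)*36² = (⅓)*1296 = 432)
Y(h, P) = h - 6*P
Y(124, R(-11, D))*(-50) = (124 - 6*432)*(-50) = (124 - 2592)*(-50) = -2468*(-50) = 123400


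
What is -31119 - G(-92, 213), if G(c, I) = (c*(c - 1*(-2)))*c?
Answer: 730641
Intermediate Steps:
G(c, I) = c²*(2 + c) (G(c, I) = (c*(c + 2))*c = (c*(2 + c))*c = c²*(2 + c))
-31119 - G(-92, 213) = -31119 - (-92)²*(2 - 92) = -31119 - 8464*(-90) = -31119 - 1*(-761760) = -31119 + 761760 = 730641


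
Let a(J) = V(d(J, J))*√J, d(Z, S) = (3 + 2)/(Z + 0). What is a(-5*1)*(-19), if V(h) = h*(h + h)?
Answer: -38*I*√5 ≈ -84.971*I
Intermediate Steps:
d(Z, S) = 5/Z
V(h) = 2*h² (V(h) = h*(2*h) = 2*h²)
a(J) = 50/J^(3/2) (a(J) = (2*(5/J)²)*√J = (2*(25/J²))*√J = (50/J²)*√J = 50/J^(3/2))
a(-5*1)*(-19) = (50/(-5*1)^(3/2))*(-19) = (50/(-5)^(3/2))*(-19) = (50*(I*√5/25))*(-19) = (2*I*√5)*(-19) = -38*I*√5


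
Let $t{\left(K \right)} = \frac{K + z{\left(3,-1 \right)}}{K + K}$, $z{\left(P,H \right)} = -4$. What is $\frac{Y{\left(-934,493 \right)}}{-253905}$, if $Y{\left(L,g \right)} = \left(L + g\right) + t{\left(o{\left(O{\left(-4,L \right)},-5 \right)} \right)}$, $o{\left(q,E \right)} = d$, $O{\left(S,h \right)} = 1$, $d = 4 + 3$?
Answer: $\frac{2057}{1184890} \approx 0.001736$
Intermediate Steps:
$d = 7$
$o{\left(q,E \right)} = 7$
$t{\left(K \right)} = \frac{-4 + K}{2 K}$ ($t{\left(K \right)} = \frac{K - 4}{K + K} = \frac{-4 + K}{2 K}$)
$Y{\left(L,g \right)} = \frac{3}{14} + L + g$ ($Y{\left(L,g \right)} = \left(L + g\right) + \frac{-4 + 7}{2 \cdot 7} = \left(L + g\right) + \frac{1}{2} \cdot \frac{1}{7} \cdot 3 = \left(L + g\right) + \frac{3}{14} = \frac{3}{14} + L + g$)
$\frac{Y{\left(-934,493 \right)}}{-253905} = \frac{\frac{3}{14} - 934 + 493}{-253905} = \left(- \frac{6171}{14}\right) \left(- \frac{1}{253905}\right) = \frac{2057}{1184890}$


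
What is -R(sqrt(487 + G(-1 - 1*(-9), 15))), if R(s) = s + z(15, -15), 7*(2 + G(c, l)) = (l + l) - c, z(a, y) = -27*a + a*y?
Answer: 630 - sqrt(23919)/7 ≈ 607.91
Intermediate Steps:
G(c, l) = -2 - c/7 + 2*l/7 (G(c, l) = -2 + ((l + l) - c)/7 = -2 + (2*l - c)/7 = -2 + (-c + 2*l)/7 = -2 + (-c/7 + 2*l/7) = -2 - c/7 + 2*l/7)
R(s) = -630 + s (R(s) = s + 15*(-27 - 15) = s + 15*(-42) = s - 630 = -630 + s)
-R(sqrt(487 + G(-1 - 1*(-9), 15))) = -(-630 + sqrt(487 + (-2 - (-1 - 1*(-9))/7 + (2/7)*15))) = -(-630 + sqrt(487 + (-2 - (-1 + 9)/7 + 30/7))) = -(-630 + sqrt(487 + (-2 - 1/7*8 + 30/7))) = -(-630 + sqrt(487 + (-2 - 8/7 + 30/7))) = -(-630 + sqrt(487 + 8/7)) = -(-630 + sqrt(3417/7)) = -(-630 + sqrt(23919)/7) = 630 - sqrt(23919)/7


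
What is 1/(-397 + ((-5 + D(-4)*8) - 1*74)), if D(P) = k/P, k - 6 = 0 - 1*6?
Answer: -1/476 ≈ -0.0021008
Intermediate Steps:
k = 0 (k = 6 + (0 - 1*6) = 6 + (0 - 6) = 6 - 6 = 0)
D(P) = 0 (D(P) = 0/P = 0)
1/(-397 + ((-5 + D(-4)*8) - 1*74)) = 1/(-397 + ((-5 + 0*8) - 1*74)) = 1/(-397 + ((-5 + 0) - 74)) = 1/(-397 + (-5 - 74)) = 1/(-397 - 79) = 1/(-476) = -1/476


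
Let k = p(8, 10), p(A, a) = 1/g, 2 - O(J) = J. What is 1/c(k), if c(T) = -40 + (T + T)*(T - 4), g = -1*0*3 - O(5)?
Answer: -9/382 ≈ -0.023560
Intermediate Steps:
O(J) = 2 - J
g = 3 (g = -1*0*3 - (2 - 1*5) = 0*3 - (2 - 5) = 0 - 1*(-3) = 0 + 3 = 3)
p(A, a) = 1/3
k = 1/3 ≈ 0.33333
c(T) = -40 + 2*T*(-4 + T) (c(T) = -40 + (2*T)*(-4 + T) = -40 + 2*T*(-4 + T))
1/c(k) = 1/(-40 - 8*1/3 + 2*(1/3)**2) = 1/(-40 - 8/3 + 2*(1/9)) = 1/(-40 - 8/3 + 2/9) = 1/(-382/9) = -9/382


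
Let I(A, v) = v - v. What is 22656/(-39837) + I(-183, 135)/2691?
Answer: -7552/13279 ≈ -0.56872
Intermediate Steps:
I(A, v) = 0
22656/(-39837) + I(-183, 135)/2691 = 22656/(-39837) + 0/2691 = 22656*(-1/39837) + 0*(1/2691) = -7552/13279 + 0 = -7552/13279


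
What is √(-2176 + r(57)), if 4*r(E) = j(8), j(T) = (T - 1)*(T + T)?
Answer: 2*I*√537 ≈ 46.346*I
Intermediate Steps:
j(T) = 2*T*(-1 + T) (j(T) = (-1 + T)*(2*T) = 2*T*(-1 + T))
r(E) = 28 (r(E) = (2*8*(-1 + 8))/4 = (2*8*7)/4 = (¼)*112 = 28)
√(-2176 + r(57)) = √(-2176 + 28) = √(-2148) = 2*I*√537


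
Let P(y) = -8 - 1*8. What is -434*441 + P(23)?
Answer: -191410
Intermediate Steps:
P(y) = -16 (P(y) = -8 - 8 = -16)
-434*441 + P(23) = -434*441 - 16 = -191394 - 16 = -191410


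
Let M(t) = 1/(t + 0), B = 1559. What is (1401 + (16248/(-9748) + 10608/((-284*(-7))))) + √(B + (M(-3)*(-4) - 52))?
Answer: 1701319899/1211189 + 5*√543/3 ≈ 1443.5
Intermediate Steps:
M(t) = 1/t
(1401 + (16248/(-9748) + 10608/((-284*(-7))))) + √(B + (M(-3)*(-4) - 52)) = (1401 + (16248/(-9748) + 10608/((-284*(-7))))) + √(1559 + (-4/(-3) - 52)) = (1401 + (16248*(-1/9748) + 10608/1988)) + √(1559 + (-⅓*(-4) - 52)) = (1401 + (-4062/2437 + 10608*(1/1988))) + √(1559 + (4/3 - 52)) = (1401 + (-4062/2437 + 2652/497)) + √(1559 - 152/3) = (1401 + 4444110/1211189) + √(4525/3) = 1701319899/1211189 + 5*√543/3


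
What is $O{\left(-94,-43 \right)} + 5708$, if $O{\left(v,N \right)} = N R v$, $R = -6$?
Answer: $-18544$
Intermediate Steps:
$O{\left(v,N \right)} = - 6 N v$ ($O{\left(v,N \right)} = N \left(-6\right) v = - 6 N v$)
$O{\left(-94,-43 \right)} + 5708 = \left(-6\right) \left(-43\right) \left(-94\right) + 5708 = -24252 + 5708 = -18544$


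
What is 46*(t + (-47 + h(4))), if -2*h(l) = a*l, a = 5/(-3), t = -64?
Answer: -14858/3 ≈ -4952.7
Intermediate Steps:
a = -5/3 (a = 5*(-⅓) = -5/3 ≈ -1.6667)
h(l) = 5*l/6 (h(l) = -(-5)*l/6 = 5*l/6)
46*(t + (-47 + h(4))) = 46*(-64 + (-47 + (⅚)*4)) = 46*(-64 + (-47 + 10/3)) = 46*(-64 - 131/3) = 46*(-323/3) = -14858/3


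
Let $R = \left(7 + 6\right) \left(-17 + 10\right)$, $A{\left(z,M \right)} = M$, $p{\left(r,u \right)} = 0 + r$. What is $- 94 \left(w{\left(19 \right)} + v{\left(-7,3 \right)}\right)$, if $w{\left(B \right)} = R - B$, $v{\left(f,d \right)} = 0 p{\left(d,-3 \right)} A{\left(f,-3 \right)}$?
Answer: $10340$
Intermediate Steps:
$p{\left(r,u \right)} = r$
$R = -91$ ($R = 13 \left(-7\right) = -91$)
$v{\left(f,d \right)} = 0$ ($v{\left(f,d \right)} = 0 d \left(-3\right) = 0 \left(-3\right) = 0$)
$w{\left(B \right)} = -91 - B$
$- 94 \left(w{\left(19 \right)} + v{\left(-7,3 \right)}\right) = - 94 \left(\left(-91 - 19\right) + 0\right) = - 94 \left(-110 + 0\right) = \left(-94\right) \left(-110\right) = 10340$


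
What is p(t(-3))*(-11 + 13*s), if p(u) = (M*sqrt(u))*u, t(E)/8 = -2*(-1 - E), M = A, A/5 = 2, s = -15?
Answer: 263680*I*sqrt(2) ≈ 3.729e+5*I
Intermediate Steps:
A = 10 (A = 5*2 = 10)
M = 10
t(E) = 16 + 16*E (t(E) = 8*(-2*(-1 - E)) = 8*(2 + 2*E) = 16 + 16*E)
p(u) = 10*u**(3/2) (p(u) = (10*sqrt(u))*u = 10*u**(3/2))
p(t(-3))*(-11 + 13*s) = (10*(16 + 16*(-3))**(3/2))*(-11 + 13*(-15)) = (10*(16 - 48)**(3/2))*(-11 - 195) = (10*(-32)**(3/2))*(-206) = (10*(-128*I*sqrt(2)))*(-206) = -1280*I*sqrt(2)*(-206) = 263680*I*sqrt(2)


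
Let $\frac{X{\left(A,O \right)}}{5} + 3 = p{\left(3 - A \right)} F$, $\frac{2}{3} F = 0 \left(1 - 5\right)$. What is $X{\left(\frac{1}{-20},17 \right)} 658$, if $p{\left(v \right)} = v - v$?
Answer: $-9870$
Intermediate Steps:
$p{\left(v \right)} = 0$
$F = 0$ ($F = \frac{3 \cdot 0 \left(1 - 5\right)}{2} = \frac{3 \cdot 0 \left(-4\right)}{2} = \frac{3}{2} \cdot 0 = 0$)
$X{\left(A,O \right)} = -15$ ($X{\left(A,O \right)} = -15 + 5 \cdot 0 \cdot 0 = -15 + 5 \cdot 0 = -15 + 0 = -15$)
$X{\left(\frac{1}{-20},17 \right)} 658 = \left(-15\right) 658 = -9870$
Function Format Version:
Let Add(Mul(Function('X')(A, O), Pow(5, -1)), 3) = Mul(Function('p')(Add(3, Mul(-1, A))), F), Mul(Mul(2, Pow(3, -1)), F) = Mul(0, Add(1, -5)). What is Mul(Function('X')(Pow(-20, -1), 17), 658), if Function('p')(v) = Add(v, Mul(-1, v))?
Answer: -9870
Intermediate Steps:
Function('p')(v) = 0
F = 0 (F = Mul(Rational(3, 2), Mul(0, Add(1, -5))) = Mul(Rational(3, 2), Mul(0, -4)) = Mul(Rational(3, 2), 0) = 0)
Function('X')(A, O) = -15 (Function('X')(A, O) = Add(-15, Mul(5, Mul(0, 0))) = Add(-15, Mul(5, 0)) = Add(-15, 0) = -15)
Mul(Function('X')(Pow(-20, -1), 17), 658) = Mul(-15, 658) = -9870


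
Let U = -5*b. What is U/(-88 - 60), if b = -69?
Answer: -345/148 ≈ -2.3311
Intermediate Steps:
U = 345 (U = -5*(-69) = 345)
U/(-88 - 60) = 345/(-88 - 60) = 345/(-148) = 345*(-1/148) = -345/148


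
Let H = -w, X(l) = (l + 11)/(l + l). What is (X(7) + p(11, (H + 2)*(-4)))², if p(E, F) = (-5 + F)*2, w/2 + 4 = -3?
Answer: 915849/49 ≈ 18691.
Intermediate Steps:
X(l) = (11 + l)/(2*l) (X(l) = (11 + l)/((2*l)) = (11 + l)*(1/(2*l)) = (11 + l)/(2*l))
w = -14 (w = -8 + 2*(-3) = -8 - 6 = -14)
H = 14 (H = -1*(-14) = 14)
p(E, F) = -10 + 2*F
(X(7) + p(11, (H + 2)*(-4)))² = ((½)*(11 + 7)/7 + (-10 + 2*((14 + 2)*(-4))))² = ((½)*(⅐)*18 + (-10 + 2*(16*(-4))))² = (9/7 + (-10 + 2*(-64)))² = (9/7 + (-10 - 128))² = (9/7 - 138)² = (-957/7)² = 915849/49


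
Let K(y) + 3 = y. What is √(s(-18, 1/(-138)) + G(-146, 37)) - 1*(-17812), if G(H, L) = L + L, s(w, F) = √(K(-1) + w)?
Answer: 17812 + √(74 + I*√22) ≈ 17821.0 + 0.27249*I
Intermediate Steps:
K(y) = -3 + y
s(w, F) = √(-4 + w) (s(w, F) = √((-3 - 1) + w) = √(-4 + w))
G(H, L) = 2*L
√(s(-18, 1/(-138)) + G(-146, 37)) - 1*(-17812) = √(√(-4 - 18) + 2*37) - 1*(-17812) = √(√(-22) + 74) + 17812 = √(I*√22 + 74) + 17812 = √(74 + I*√22) + 17812 = 17812 + √(74 + I*√22)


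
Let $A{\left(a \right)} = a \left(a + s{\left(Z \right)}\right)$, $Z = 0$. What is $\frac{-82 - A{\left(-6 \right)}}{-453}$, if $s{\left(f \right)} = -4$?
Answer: $\frac{142}{453} \approx 0.31347$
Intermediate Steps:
$A{\left(a \right)} = a \left(-4 + a\right)$ ($A{\left(a \right)} = a \left(a - 4\right) = a \left(-4 + a\right)$)
$\frac{-82 - A{\left(-6 \right)}}{-453} = \frac{-82 - - 6 \left(-4 - 6\right)}{-453} = \left(-82 - \left(-6\right) \left(-10\right)\right) \left(- \frac{1}{453}\right) = \left(-82 - 60\right) \left(- \frac{1}{453}\right) = \left(-142\right) \left(- \frac{1}{453}\right) = \frac{142}{453}$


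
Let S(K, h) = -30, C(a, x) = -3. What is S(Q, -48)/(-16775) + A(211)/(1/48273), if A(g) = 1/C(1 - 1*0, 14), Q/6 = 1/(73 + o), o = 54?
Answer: -53985299/3355 ≈ -16091.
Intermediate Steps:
Q = 6/127 (Q = 6/(73 + 54) = 6/127 ≈ 0.047244)
A(g) = -1/3 (A(g) = 1/(-3) = -1/3)
S(Q, -48)/(-16775) + A(211)/(1/48273) = -30/(-16775) - 1/(3*(1/48273)) = -30*(-1/16775) - 1/(3*1/48273) = 6/3355 - 1/3*48273 = 6/3355 - 16091 = -53985299/3355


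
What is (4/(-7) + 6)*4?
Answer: 152/7 ≈ 21.714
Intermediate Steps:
(4/(-7) + 6)*4 = (4*(-1/7) + 6)*4 = (-4/7 + 6)*4 = (38/7)*4 = 152/7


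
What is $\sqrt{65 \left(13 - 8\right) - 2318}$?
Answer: $i \sqrt{1993} \approx 44.643 i$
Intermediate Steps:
$\sqrt{65 \left(13 - 8\right) - 2318} = \sqrt{65 \cdot 5 - 2318} = \sqrt{325 - 2318} = \sqrt{-1993} = i \sqrt{1993}$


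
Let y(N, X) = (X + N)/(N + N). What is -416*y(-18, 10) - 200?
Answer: -2632/9 ≈ -292.44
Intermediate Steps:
y(N, X) = (N + X)/(2*N) (y(N, X) = (N + X)/((2*N)) = (N + X)*(1/(2*N)) = (N + X)/(2*N))
-416*y(-18, 10) - 200 = -208*(-18 + 10)/(-18) - 200 = -208*(-1)*(-8)/18 - 200 = -416*2/9 - 200 = -832/9 - 200 = -2632/9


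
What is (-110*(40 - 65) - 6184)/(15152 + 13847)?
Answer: -3434/28999 ≈ -0.11842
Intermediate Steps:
(-110*(40 - 65) - 6184)/(15152 + 13847) = (-110*(-25) - 6184)/28999 = (2750 - 6184)*(1/28999) = -3434*1/28999 = -3434/28999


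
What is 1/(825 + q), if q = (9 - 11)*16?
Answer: 1/793 ≈ 0.0012610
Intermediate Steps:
q = -32 (q = -2*16 = -32)
1/(825 + q) = 1/(825 - 32) = 1/793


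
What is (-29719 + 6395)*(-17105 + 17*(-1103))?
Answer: 836305344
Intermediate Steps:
(-29719 + 6395)*(-17105 + 17*(-1103)) = -23324*(-17105 - 18751) = -23324*(-35856) = 836305344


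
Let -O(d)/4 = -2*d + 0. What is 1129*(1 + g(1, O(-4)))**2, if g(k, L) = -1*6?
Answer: 28225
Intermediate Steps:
O(d) = 8*d (O(d) = -4*(-2*d + 0) = -(-8)*d = 8*d)
g(k, L) = -6
1129*(1 + g(1, O(-4)))**2 = 1129*(1 - 6)**2 = 1129*(-5)**2 = 1129*25 = 28225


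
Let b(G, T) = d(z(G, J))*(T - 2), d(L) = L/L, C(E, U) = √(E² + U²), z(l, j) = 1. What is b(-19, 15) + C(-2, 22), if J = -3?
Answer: 13 + 2*√122 ≈ 35.091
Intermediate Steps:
d(L) = 1
b(G, T) = -2 + T (b(G, T) = 1*(T - 2) = 1*(-2 + T) = -2 + T)
b(-19, 15) + C(-2, 22) = (-2 + 15) + √((-2)² + 22²) = 13 + √(4 + 484) = 13 + √488 = 13 + 2*√122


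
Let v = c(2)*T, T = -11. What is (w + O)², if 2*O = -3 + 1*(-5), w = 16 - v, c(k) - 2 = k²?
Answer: 6084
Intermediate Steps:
c(k) = 2 + k²
v = -66 (v = (2 + 2²)*(-11) = (2 + 4)*(-11) = 6*(-11) = -66)
w = 82 (w = 16 - 1*(-66) = 16 + 66 = 82)
O = -4 (O = (-3 + 1*(-5))/2 = (-3 - 5)/2 = (½)*(-8) = -4)
(w + O)² = (82 - 4)² = 78² = 6084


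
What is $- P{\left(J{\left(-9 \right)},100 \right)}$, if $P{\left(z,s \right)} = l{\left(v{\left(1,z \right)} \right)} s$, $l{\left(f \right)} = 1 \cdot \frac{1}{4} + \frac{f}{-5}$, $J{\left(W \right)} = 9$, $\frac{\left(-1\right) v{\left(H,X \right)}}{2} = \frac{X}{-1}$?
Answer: $335$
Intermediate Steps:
$v{\left(H,X \right)} = 2 X$ ($v{\left(H,X \right)} = - 2 \frac{X}{-1} = - 2 X \left(-1\right) = - 2 \left(- X\right) = 2 X$)
$l{\left(f \right)} = \frac{1}{4} - \frac{f}{5}$ ($l{\left(f \right)} = 1 \cdot \frac{1}{4} + f \left(- \frac{1}{5}\right) = \frac{1}{4} - \frac{f}{5}$)
$P{\left(z,s \right)} = s \left(\frac{1}{4} - \frac{2 z}{5}\right)$ ($P{\left(z,s \right)} = \left(\frac{1}{4} - \frac{2 z}{5}\right) s = s \left(\frac{1}{4} - \frac{2 z}{5}\right)$)
$- P{\left(J{\left(-9 \right)},100 \right)} = - \frac{100 \left(5 - 72\right)}{20} = - \frac{100 \left(-67\right)}{20} = \left(-1\right) \left(-335\right) = 335$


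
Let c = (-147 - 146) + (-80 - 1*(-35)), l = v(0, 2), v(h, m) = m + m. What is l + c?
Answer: -334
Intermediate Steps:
v(h, m) = 2*m
l = 4 (l = 2*2 = 4)
c = -338 (c = -293 + (-80 + 35) = -293 - 45 = -338)
l + c = 4 - 338 = -334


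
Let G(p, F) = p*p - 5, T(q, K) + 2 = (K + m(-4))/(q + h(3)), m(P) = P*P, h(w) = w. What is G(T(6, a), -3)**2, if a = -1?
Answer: 1936/81 ≈ 23.901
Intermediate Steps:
m(P) = P**2
T(q, K) = -2 + (16 + K)/(3 + q) (T(q, K) = -2 + (K + (-4)**2)/(q + 3) = -2 + (K + 16)/(3 + q) = -2 + (16 + K)/(3 + q))
G(p, F) = -5 + p**2 (G(p, F) = p**2 - 5 = -5 + p**2)
G(T(6, a), -3)**2 = (-5 + ((10 - 1 - 2*6)/(3 + 6))**2)**2 = (-5 + ((10 - 1 - 12)/9)**2)**2 = (-5 + ((1/9)*(-3))**2)**2 = (-5 + (-1/3)**2)**2 = (-5 + 1/9)**2 = (-44/9)**2 = 1936/81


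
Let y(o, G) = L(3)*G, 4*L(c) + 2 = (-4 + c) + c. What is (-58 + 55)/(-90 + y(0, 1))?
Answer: 1/30 ≈ 0.033333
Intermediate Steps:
L(c) = -3/2 + c/2 (L(c) = -½ + ((-4 + c) + c)/4 = -½ + (-4 + 2*c)/4 = -½ + (-1 + c/2) = -3/2 + c/2)
y(o, G) = 0 (y(o, G) = (-3/2 + (½)*3)*G = (-3/2 + 3/2)*G = 0*G = 0)
(-58 + 55)/(-90 + y(0, 1)) = (-58 + 55)/(-90 + 0) = -3/(-90) = -3*(-1/90) = 1/30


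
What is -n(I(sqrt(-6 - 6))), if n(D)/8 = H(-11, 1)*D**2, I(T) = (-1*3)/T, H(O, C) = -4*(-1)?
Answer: 24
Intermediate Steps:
H(O, C) = 4
I(T) = -3/T
n(D) = 32*D**2 (n(D) = 8*(4*D**2) = 32*D**2)
-n(I(sqrt(-6 - 6))) = -32*(-3/sqrt(-6 - 6))**2 = -32*(-3*(-I*sqrt(3)/6))**2 = -32*(-(-1)*I*sqrt(3)/2)**2 = -32*(I*sqrt(3)/2)**2 = -32*(-3)/4 = -1*(-24) = 24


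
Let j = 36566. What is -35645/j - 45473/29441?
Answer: -2712190163/1076539606 ≈ -2.5194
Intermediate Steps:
-35645/j - 45473/29441 = -35645/36566 - 45473/29441 = -2712190163/1076539606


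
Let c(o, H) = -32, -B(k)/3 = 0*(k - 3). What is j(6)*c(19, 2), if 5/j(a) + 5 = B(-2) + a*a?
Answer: -160/31 ≈ -5.1613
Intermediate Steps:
B(k) = 0 (B(k) = -0*(k - 3) = -0*(-3 + k) = -3*0 = 0)
j(a) = 5/(-5 + a²) (j(a) = 5/(-5 + (0 + a*a)) = 5/(-5 + (0 + a²)) = 5/(-5 + a²))
j(6)*c(19, 2) = (5/(-5 + 6²))*(-32) = (5/(-5 + 36))*(-32) = (5/31)*(-32) = -160/31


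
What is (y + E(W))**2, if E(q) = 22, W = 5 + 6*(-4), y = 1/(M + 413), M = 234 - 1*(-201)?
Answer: 348083649/719104 ≈ 484.05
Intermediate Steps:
M = 435 (M = 234 + 201 = 435)
y = 1/848 (y = 1/(435 + 413) = 1/848 ≈ 0.0011792)
W = -19 (W = 5 - 24 = -19)
(y + E(W))**2 = (1/848 + 22)**2 = (18657/848)**2 = 348083649/719104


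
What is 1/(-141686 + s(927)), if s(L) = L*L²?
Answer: 1/796456297 ≈ 1.2556e-9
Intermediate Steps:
s(L) = L³
1/(-141686 + s(927)) = 1/(-141686 + 927³) = 1/(-141686 + 796597983) = 1/796456297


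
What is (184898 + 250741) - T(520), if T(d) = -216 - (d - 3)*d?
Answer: 704695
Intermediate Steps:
T(d) = -216 - d*(-3 + d) (T(d) = -216 - (-3 + d)*d = -216 - d*(-3 + d))
(184898 + 250741) - T(520) = (184898 + 250741) - (-216 - 1*520² + 3*520) = 435639 - (-216 - 1*270400 + 1560) = 435639 - (-216 - 270400 + 1560) = 435639 - 1*(-269056) = 435639 + 269056 = 704695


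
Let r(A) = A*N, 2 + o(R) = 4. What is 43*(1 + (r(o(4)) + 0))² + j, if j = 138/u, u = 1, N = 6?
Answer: 7405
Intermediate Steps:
o(R) = 2 (o(R) = -2 + 4 = 2)
j = 138 (j = 138/1 = 138*1 = 138)
r(A) = 6*A (r(A) = A*6 = 6*A)
43*(1 + (r(o(4)) + 0))² + j = 43*(1 + (6*2 + 0))² + 138 = 43*(1 + (12 + 0))² + 138 = 43*(1 + 12)² + 138 = 43*13² + 138 = 43*169 + 138 = 7267 + 138 = 7405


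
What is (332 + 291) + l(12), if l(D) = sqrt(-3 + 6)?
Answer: 623 + sqrt(3) ≈ 624.73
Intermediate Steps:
l(D) = sqrt(3)
(332 + 291) + l(12) = (332 + 291) + sqrt(3) = 623 + sqrt(3)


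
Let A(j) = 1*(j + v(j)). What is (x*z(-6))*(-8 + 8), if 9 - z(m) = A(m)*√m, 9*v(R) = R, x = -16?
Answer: 0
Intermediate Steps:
v(R) = R/9
A(j) = 10*j/9 (A(j) = 1*(j + j/9) = 1*(10*j/9) = 10*j/9)
z(m) = 9 - 10*m^(3/2)/9 (z(m) = 9 - 10*m/9*√m = 9 - 10*m^(3/2)/9)
(x*z(-6))*(-8 + 8) = (-16*(9 - (-20)*I*√6/3))*(-8 + 8) = -16*(9 - (-20)*I*√6/3)*0 = -16*(9 + 20*I*√6/3)*0 = (-144 - 320*I*√6/3)*0 = 0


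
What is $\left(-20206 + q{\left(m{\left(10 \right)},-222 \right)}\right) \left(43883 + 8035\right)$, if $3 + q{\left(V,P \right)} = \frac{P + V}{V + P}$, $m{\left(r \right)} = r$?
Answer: $-1049158944$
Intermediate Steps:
$q{\left(V,P \right)} = -2$ ($q{\left(V,P \right)} = -3 + \frac{P + V}{V + P} = -3 + \frac{P + V}{P + V} = -3 + 1 = -2$)
$\left(-20206 + q{\left(m{\left(10 \right)},-222 \right)}\right) \left(43883 + 8035\right) = \left(-20206 - 2\right) \left(43883 + 8035\right) = \left(-20208\right) 51918 = -1049158944$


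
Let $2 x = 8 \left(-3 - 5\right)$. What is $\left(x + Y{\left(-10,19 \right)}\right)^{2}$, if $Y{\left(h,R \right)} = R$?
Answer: $169$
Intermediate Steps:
$x = -32$ ($x = \frac{8 \left(-3 - 5\right)}{2} = \frac{8 \left(-8\right)}{2} = \frac{1}{2} \left(-64\right) = -32$)
$\left(x + Y{\left(-10,19 \right)}\right)^{2} = \left(-32 + 19\right)^{2} = \left(-13\right)^{2} = 169$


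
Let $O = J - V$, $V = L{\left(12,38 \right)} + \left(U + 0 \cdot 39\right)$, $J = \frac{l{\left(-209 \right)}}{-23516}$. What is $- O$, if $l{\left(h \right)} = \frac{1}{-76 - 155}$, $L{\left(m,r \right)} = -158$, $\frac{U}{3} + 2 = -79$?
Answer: $- \frac{2178310597}{5432196} \approx -401.0$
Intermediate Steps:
$U = -243$ ($U = -6 + 3 \left(-79\right) = -6 - 237 = -243$)
$l{\left(h \right)} = - \frac{1}{231}$ ($l{\left(h \right)} = \frac{1}{-231} = - \frac{1}{231}$)
$J = \frac{1}{5432196}$ ($J = - \frac{1}{231 \left(-23516\right)} = \left(- \frac{1}{231}\right) \left(- \frac{1}{23516}\right) = \frac{1}{5432196} \approx 1.8409 \cdot 10^{-7}$)
$V = -401$ ($V = -158 + \left(-243 + 0 \cdot 39\right) = -158 + \left(-243 + 0\right) = -158 - 243 = -401$)
$O = \frac{2178310597}{5432196}$ ($O = \frac{1}{5432196} - -401 = \frac{1}{5432196} + 401 = \frac{2178310597}{5432196} \approx 401.0$)
$- O = \left(-1\right) \frac{2178310597}{5432196} = - \frac{2178310597}{5432196}$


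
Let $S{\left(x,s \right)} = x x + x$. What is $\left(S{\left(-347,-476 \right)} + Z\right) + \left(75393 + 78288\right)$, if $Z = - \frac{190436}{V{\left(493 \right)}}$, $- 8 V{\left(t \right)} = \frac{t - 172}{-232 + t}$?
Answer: $\frac{161833957}{107} \approx 1.5125 \cdot 10^{6}$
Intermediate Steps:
$S{\left(x,s \right)} = x + x^{2}$ ($S{\left(x,s \right)} = x^{2} + x = x + x^{2}$)
$V{\left(t \right)} = - \frac{-172 + t}{8 \left(-232 + t\right)}$ ($V{\left(t \right)} = - \frac{\left(t - 172\right) \frac{1}{-232 + t}}{8} = - \frac{\left(-172 + t\right) \frac{1}{-232 + t}}{8} = - \frac{\frac{1}{-232 + t} \left(-172 + t\right)}{8} = - \frac{-172 + t}{8 \left(-232 + t\right)}$)
$Z = \frac{132543456}{107}$ ($Z = - \frac{190436}{\frac{1}{8} \frac{1}{-232 + 493} \left(172 - 493\right)} = - \frac{190436}{\frac{1}{8} \cdot \frac{1}{261} \left(172 - 493\right)} = - \frac{190436}{\frac{1}{8} \cdot \frac{1}{261} \left(-321\right)} = - \frac{190436}{- \frac{107}{696}} = \left(-190436\right) \left(- \frac{696}{107}\right) = \frac{132543456}{107} \approx 1.2387 \cdot 10^{6}$)
$\left(S{\left(-347,-476 \right)} + Z\right) + \left(75393 + 78288\right) = \left(- 347 \left(1 - 347\right) + \frac{132543456}{107}\right) + \left(75393 + 78288\right) = \left(\left(-347\right) \left(-346\right) + \frac{132543456}{107}\right) + 153681 = \left(120062 + \frac{132543456}{107}\right) + 153681 = \frac{145390090}{107} + 153681 = \frac{161833957}{107}$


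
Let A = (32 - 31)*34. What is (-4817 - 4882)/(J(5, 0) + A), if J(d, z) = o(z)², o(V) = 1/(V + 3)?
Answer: -87291/307 ≈ -284.34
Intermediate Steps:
o(V) = 1/(3 + V)
J(d, z) = (3 + z)⁻² (J(d, z) = (1/(3 + z))² = (3 + z)⁻²)
A = 34 (A = 1*34 = 34)
(-4817 - 4882)/(J(5, 0) + A) = (-4817 - 4882)/((3 + 0)⁻² + 34) = -9699/(3⁻² + 34) = -9699/(⅑ + 34) = -9699/307/9 = -9699*9/307 = -87291/307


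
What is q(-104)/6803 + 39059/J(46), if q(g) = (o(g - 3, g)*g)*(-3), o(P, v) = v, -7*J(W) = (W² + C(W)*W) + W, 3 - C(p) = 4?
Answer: -1928688607/14395148 ≈ -133.98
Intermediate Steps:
C(p) = -1 (C(p) = 3 - 1*4 = 3 - 4 = -1)
J(W) = -W²/7 (J(W) = -((W² - W) + W)/7 = -W²/7)
q(g) = -3*g² (q(g) = (g*g)*(-3) = g²*(-3) = -3*g²)
q(-104)/6803 + 39059/J(46) = -3*(-104)²/6803 + 39059/((-⅐*46²)) = -3*10816*(1/6803) + 39059/((-⅐*2116)) = -32448*1/6803 + 39059/(-2116/7) = -32448/6803 + 39059*(-7/2116) = -32448/6803 - 273413/2116 = -1928688607/14395148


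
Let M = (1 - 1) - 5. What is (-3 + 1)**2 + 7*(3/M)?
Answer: -1/5 ≈ -0.20000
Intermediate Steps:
M = -5 (M = 0 - 5 = -5)
(-3 + 1)**2 + 7*(3/M) = (-3 + 1)**2 + 7*(3/(-5)) = (-2)**2 + 7*(3*(-1/5)) = 4 + 7*(-3/5) = 4 - 21/5 = -1/5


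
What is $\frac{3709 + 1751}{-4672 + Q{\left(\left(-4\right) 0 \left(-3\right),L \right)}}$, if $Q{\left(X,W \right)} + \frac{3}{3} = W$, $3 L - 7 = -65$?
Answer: $- \frac{2340}{2011} \approx -1.1636$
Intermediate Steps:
$L = - \frac{58}{3}$ ($L = \frac{7}{3} + \frac{1}{3} \left(-65\right) = \frac{7}{3} - \frac{65}{3} = - \frac{58}{3} \approx -19.333$)
$Q{\left(X,W \right)} = -1 + W$
$\frac{3709 + 1751}{-4672 + Q{\left(\left(-4\right) 0 \left(-3\right),L \right)}} = \frac{3709 + 1751}{-4672 - \frac{61}{3}} = \frac{5460}{-4672 - \frac{61}{3}} = \frac{5460}{- \frac{14077}{3}} = 5460 \left(- \frac{3}{14077}\right) = - \frac{2340}{2011}$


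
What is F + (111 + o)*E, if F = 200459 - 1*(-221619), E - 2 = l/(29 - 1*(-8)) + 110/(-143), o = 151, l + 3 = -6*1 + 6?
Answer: 203164404/481 ≈ 4.2238e+5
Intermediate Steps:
l = -3 (l = -3 + (-6*1 + 6) = -3 + (-6 + 6) = -3 + 0 = -3)
E = 553/481 (E = 2 + (-3/(29 - 1*(-8)) + 110/(-143)) = 2 + (-3/(29 + 8) + 110*(-1/143)) = 2 + (-3/37 - 10/13) = 2 - 409/481 = 553/481 ≈ 1.1497)
F = 422078 (F = 200459 + 221619 = 422078)
F + (111 + o)*E = 422078 + (111 + 151)*(553/481) = 422078 + 262*(553/481) = 422078 + 144886/481 = 203164404/481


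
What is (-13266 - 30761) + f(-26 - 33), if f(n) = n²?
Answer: -40546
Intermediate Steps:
(-13266 - 30761) + f(-26 - 33) = (-13266 - 30761) + (-26 - 33)² = -44027 + (-59)² = -44027 + 3481 = -40546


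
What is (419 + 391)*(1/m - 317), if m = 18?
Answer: -256725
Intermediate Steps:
(419 + 391)*(1/m - 317) = (419 + 391)*(1/18 - 317) = 810*(1/18 - 317) = 810*(-5705/18) = -256725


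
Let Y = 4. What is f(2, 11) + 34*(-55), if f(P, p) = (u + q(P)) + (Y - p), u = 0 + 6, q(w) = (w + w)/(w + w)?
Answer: -1870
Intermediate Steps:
q(w) = 1 (q(w) = (2*w)/((2*w)) = (2*w)*(1/(2*w)) = 1)
u = 6
f(P, p) = 11 - p (f(P, p) = (6 + 1) + (4 - p) = 7 + (4 - p) = 11 - p)
f(2, 11) + 34*(-55) = (11 - 1*11) + 34*(-55) = (11 - 11) - 1870 = 0 - 1870 = -1870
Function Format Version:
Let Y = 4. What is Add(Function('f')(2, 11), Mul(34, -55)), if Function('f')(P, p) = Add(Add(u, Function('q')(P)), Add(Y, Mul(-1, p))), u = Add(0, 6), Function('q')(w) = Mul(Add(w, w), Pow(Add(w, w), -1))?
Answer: -1870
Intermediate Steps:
Function('q')(w) = 1 (Function('q')(w) = Mul(Mul(2, w), Pow(Mul(2, w), -1)) = Mul(Mul(2, w), Mul(Rational(1, 2), Pow(w, -1))) = 1)
u = 6
Function('f')(P, p) = Add(11, Mul(-1, p)) (Function('f')(P, p) = Add(Add(6, 1), Add(4, Mul(-1, p))) = Add(7, Add(4, Mul(-1, p))) = Add(11, Mul(-1, p)))
Add(Function('f')(2, 11), Mul(34, -55)) = Add(Add(11, Mul(-1, 11)), Mul(34, -55)) = Add(Add(11, -11), -1870) = Add(0, -1870) = -1870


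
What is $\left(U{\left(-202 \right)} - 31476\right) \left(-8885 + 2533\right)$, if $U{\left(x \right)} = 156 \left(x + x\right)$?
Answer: $600264000$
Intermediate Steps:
$U{\left(x \right)} = 312 x$ ($U{\left(x \right)} = 156 \cdot 2 x = 312 x$)
$\left(U{\left(-202 \right)} - 31476\right) \left(-8885 + 2533\right) = \left(312 \left(-202\right) - 31476\right) \left(-8885 + 2533\right) = \left(-63024 - 31476\right) \left(-6352\right) = \left(-94500\right) \left(-6352\right) = 600264000$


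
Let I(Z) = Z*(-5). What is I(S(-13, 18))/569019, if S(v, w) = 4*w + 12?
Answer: -140/189673 ≈ -0.00073811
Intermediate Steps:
S(v, w) = 12 + 4*w
I(Z) = -5*Z
I(S(-13, 18))/569019 = -5*(12 + 4*18)/569019 = -5*(12 + 72)*(1/569019) = -5*84*(1/569019) = -420*1/569019 = -140/189673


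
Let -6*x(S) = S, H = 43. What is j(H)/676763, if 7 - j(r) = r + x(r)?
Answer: -173/4060578 ≈ -4.2605e-5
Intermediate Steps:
x(S) = -S/6
j(r) = 7 - 5*r/6 (j(r) = 7 - (r - r/6) = 7 - 5*r/6)
j(H)/676763 = (7 - 5/6*43)/676763 = (7 - 215/6)*(1/676763) = -173/6*1/676763 = -173/4060578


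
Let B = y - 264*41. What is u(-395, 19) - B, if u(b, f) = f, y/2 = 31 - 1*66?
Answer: 10913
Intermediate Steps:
y = -70 (y = 2*(31 - 1*66) = 2*(31 - 66) = 2*(-35) = -70)
B = -10894 (B = -70 - 264*41 = -70 - 10824 = -10894)
u(-395, 19) - B = 19 - 1*(-10894) = 19 + 10894 = 10913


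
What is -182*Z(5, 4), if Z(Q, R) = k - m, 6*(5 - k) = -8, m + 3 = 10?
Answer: 364/3 ≈ 121.33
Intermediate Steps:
m = 7 (m = -3 + 10 = 7)
k = 19/3 (k = 5 - ⅙*(-8) = 5 + 4/3 = 19/3 ≈ 6.3333)
Z(Q, R) = -⅔ (Z(Q, R) = 19/3 - 1*7 = 19/3 - 7 = -⅔)
-182*Z(5, 4) = -182*(-⅔) = 364/3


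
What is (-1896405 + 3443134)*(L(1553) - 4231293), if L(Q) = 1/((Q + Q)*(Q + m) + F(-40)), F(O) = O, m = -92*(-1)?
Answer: -33438846023343423281/5109330 ≈ -6.5447e+12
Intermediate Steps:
m = 92
L(Q) = 1/(-40 + 2*Q*(92 + Q)) (L(Q) = 1/((Q + Q)*(Q + 92) - 40) = 1/((2*Q)*(92 + Q) - 40) = 1/(2*Q*(92 + Q) - 40) = 1/(-40 + 2*Q*(92 + Q)))
(-1896405 + 3443134)*(L(1553) - 4231293) = (-1896405 + 3443134)*(1/(2*(-20 + 1553**2 + 92*1553)) - 4231293) = 1546729*(1/(2*(-20 + 2411809 + 142876)) - 4231293) = 1546729*((1/2)/2554665 - 4231293) = 1546729*((1/2)*(1/2554665) - 4231293) = 1546729*(1/5109330 - 4231293) = 1546729*(-21619072263689/5109330) = -33438846023343423281/5109330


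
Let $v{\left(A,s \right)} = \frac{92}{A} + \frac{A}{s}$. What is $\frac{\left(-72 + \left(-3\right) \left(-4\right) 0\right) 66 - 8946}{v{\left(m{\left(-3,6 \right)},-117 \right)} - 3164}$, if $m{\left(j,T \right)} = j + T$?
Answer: $\frac{534222}{122201} \approx 4.3717$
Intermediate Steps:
$m{\left(j,T \right)} = T + j$
$\frac{\left(-72 + \left(-3\right) \left(-4\right) 0\right) 66 - 8946}{v{\left(m{\left(-3,6 \right)},-117 \right)} - 3164} = \frac{\left(-72 + \left(-3\right) \left(-4\right) 0\right) 66 - 8946}{\left(\frac{92}{6 - 3} + \frac{6 - 3}{-117}\right) - 3164} = \frac{\left(-72 + 12 \cdot 0\right) 66 - 8946}{\left(\frac{92}{3} + 3 \left(- \frac{1}{117}\right)\right) - 3164} = \frac{\left(-72 + 0\right) 66 - 8946}{\left(92 \cdot \frac{1}{3} - \frac{1}{39}\right) - 3164} = \frac{\left(-72\right) 66 - 8946}{\left(\frac{92}{3} - \frac{1}{39}\right) - 3164} = \frac{-4752 - 8946}{\frac{1195}{39} - 3164} = - \frac{13698}{- \frac{122201}{39}} = \left(-13698\right) \left(- \frac{39}{122201}\right) = \frac{534222}{122201}$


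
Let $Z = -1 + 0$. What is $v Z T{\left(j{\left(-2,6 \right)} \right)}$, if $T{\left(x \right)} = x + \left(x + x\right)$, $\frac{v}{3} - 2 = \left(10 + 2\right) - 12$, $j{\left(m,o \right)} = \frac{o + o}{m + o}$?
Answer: $-54$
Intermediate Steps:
$j{\left(m,o \right)} = \frac{2 o}{m + o}$
$v = 6$ ($v = 6 + 3 \left(\left(10 + 2\right) - 12\right) = 6 + 3 \left(12 - 12\right) = 6 + 3 \cdot 0 = 6 + 0 = 6$)
$Z = -1$
$T{\left(x \right)} = 3 x$ ($T{\left(x \right)} = x + 2 x = 3 x$)
$v Z T{\left(j{\left(-2,6 \right)} \right)} = 6 \left(-1\right) 3 \cdot 2 \cdot 6 \frac{1}{-2 + 6} = - 6 \cdot 3 \cdot 2 \cdot 6 \cdot \frac{1}{4} = - 6 \cdot 3 \cdot 3 = \left(-6\right) 9 = -54$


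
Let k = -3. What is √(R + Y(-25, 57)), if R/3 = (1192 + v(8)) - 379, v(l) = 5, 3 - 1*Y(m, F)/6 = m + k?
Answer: 4*√165 ≈ 51.381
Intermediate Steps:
Y(m, F) = 36 - 6*m (Y(m, F) = 18 - 6*(m - 3) = 18 - 6*(-3 + m) = 18 + (18 - 6*m) = 36 - 6*m)
R = 2454 (R = 3*((1192 + 5) - 379) = 3*(1197 - 379) = 3*818 = 2454)
√(R + Y(-25, 57)) = √(2454 + (36 - 6*(-25))) = √(2454 + (36 + 150)) = √(2454 + 186) = √2640 = 4*√165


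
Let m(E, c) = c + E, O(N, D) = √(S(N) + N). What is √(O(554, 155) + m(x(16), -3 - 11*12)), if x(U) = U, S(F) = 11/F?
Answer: √(-36523004 + 1662*√18893062)/554 ≈ 9.7705*I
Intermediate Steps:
O(N, D) = √(N + 11/N) (O(N, D) = √(11/N + N) = √(N + 11/N))
m(E, c) = E + c
√(O(554, 155) + m(x(16), -3 - 11*12)) = √(√(554 + 11/554) + (16 + (-3 - 11*12))) = √(√(554 + 11*(1/554)) + (16 + (-3 - 132))) = √(√(554 + 11/554) + (16 - 135)) = √(√(306927/554) - 119) = √(3*√18893062/554 - 119) = √(-119 + 3*√18893062/554)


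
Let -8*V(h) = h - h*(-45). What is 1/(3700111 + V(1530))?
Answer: 2/7382627 ≈ 2.7091e-7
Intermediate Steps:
V(h) = -23*h/4 (V(h) = -(h - h*(-45))/8 = -(h - (-45)*h)/8 = -(h + 45*h)/8 = -23*h/4)
1/(3700111 + V(1530)) = 1/(3700111 - 23/4*1530) = 1/(3700111 - 17595/2) = 1/(7382627/2) = 2/7382627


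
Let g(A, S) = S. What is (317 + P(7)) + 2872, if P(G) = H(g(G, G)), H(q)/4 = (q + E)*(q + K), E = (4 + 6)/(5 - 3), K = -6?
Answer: 3237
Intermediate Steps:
E = 5 (E = 10/2 = 10*(½) = 5)
H(q) = 4*(-6 + q)*(5 + q) (H(q) = 4*((q + 5)*(q - 6)) = 4*((5 + q)*(-6 + q)) = 4*((-6 + q)*(5 + q)) = 4*(-6 + q)*(5 + q))
P(G) = -120 - 4*G + 4*G²
(317 + P(7)) + 2872 = (317 + (-120 - 4*7 + 4*7²)) + 2872 = (317 + (-120 - 28 + 4*49)) + 2872 = (317 + (-120 - 28 + 196)) + 2872 = (317 + 48) + 2872 = 365 + 2872 = 3237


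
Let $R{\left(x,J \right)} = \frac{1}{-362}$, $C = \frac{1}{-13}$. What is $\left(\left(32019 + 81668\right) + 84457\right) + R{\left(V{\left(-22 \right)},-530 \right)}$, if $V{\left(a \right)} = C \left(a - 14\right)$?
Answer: $\frac{71728127}{362} \approx 1.9814 \cdot 10^{5}$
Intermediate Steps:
$C = - \frac{1}{13} \approx -0.076923$
$V{\left(a \right)} = \frac{14}{13} - \frac{a}{13}$ ($V{\left(a \right)} = - \frac{a - 14}{13} = - \frac{-14 + a}{13} = \frac{14}{13} - \frac{a}{13}$)
$R{\left(x,J \right)} = - \frac{1}{362}$
$\left(\left(32019 + 81668\right) + 84457\right) + R{\left(V{\left(-22 \right)},-530 \right)} = \left(\left(32019 + 81668\right) + 84457\right) - \frac{1}{362} = \left(113687 + 84457\right) - \frac{1}{362} = 198144 - \frac{1}{362} = \frac{71728127}{362}$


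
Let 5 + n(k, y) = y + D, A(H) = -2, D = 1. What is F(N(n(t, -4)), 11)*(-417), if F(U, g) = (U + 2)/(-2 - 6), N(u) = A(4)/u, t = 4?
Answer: 3753/32 ≈ 117.28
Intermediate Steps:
n(k, y) = -4 + y (n(k, y) = -5 + (y + 1) = -5 + (1 + y) = -4 + y)
N(u) = -2/u
F(U, g) = -¼ - U/8 (F(U, g) = (2 + U)/(-8) = (2 + U)*(-⅛) = -¼ - U/8)
F(N(n(t, -4)), 11)*(-417) = (-¼ - (-1)/(4*(-4 - 4)))*(-417) = (-¼ - (-1)/(4*(-8)))*(-417) = (-¼ - (-1)*(-1)/(4*8))*(-417) = (-¼ - ⅛*¼)*(-417) = (-¼ - 1/32)*(-417) = -9/32*(-417) = 3753/32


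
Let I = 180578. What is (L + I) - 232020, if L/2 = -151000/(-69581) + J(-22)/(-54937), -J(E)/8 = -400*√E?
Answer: -3579083802/69581 - 6400*I*√22/54937 ≈ -51438.0 - 0.54642*I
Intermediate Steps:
J(E) = 3200*√E (J(E) = -(-3200)*√E = 3200*√E)
L = 302000/69581 - 6400*I*√22/54937 (L = 2*(-151000/(-69581) + (3200*√(-22))/(-54937)) = 2*(-151000*(-1/69581) + (3200*(I*√22))*(-1/54937)) = 2*(151000/69581 + (3200*I*√22)*(-1/54937)) = 2*(151000/69581 - 3200*I*√22/54937) = 302000/69581 - 6400*I*√22/54937 ≈ 4.3403 - 0.54642*I)
(L + I) - 232020 = ((302000/69581 - 6400*I*√22/54937) + 180578) - 232020 = (12565099818/69581 - 6400*I*√22/54937) - 232020 = -3579083802/69581 - 6400*I*√22/54937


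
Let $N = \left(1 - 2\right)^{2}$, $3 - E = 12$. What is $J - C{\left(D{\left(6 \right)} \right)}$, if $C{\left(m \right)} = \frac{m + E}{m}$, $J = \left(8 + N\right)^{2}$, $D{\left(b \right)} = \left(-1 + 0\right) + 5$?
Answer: $\frac{329}{4} \approx 82.25$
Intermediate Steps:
$E = -9$ ($E = 3 - 12 = -9$)
$D{\left(b \right)} = 4$ ($D{\left(b \right)} = -1 + 5 = 4$)
$N = 1$ ($N = \left(-1\right)^{2} = 1$)
$J = 81$ ($J = \left(8 + 1\right)^{2} = 9^{2} = 81$)
$C{\left(m \right)} = \frac{-9 + m}{m}$ ($C{\left(m \right)} = \frac{m - 9}{m} = \frac{-9 + m}{m}$)
$J - C{\left(D{\left(6 \right)} \right)} = 81 - \frac{-9 + 4}{4} = 81 - \frac{1}{4} \left(-5\right) = 81 - - \frac{5}{4} = 81 + \frac{5}{4} = \frac{329}{4}$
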